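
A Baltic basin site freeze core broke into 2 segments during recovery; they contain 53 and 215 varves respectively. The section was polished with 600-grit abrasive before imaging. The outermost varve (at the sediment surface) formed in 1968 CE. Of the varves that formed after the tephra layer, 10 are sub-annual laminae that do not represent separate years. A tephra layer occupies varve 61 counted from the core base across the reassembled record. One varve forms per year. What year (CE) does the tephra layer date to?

1771 CE

Total varves = 53 + 215 = 268.
The tephra layer sits at varve 61 from the core base, so 268 − 61 = 207 varves formed after it.
Excluding 10 false varves: 207 − 10 = 197.
1968 − 197 = 1771 CE.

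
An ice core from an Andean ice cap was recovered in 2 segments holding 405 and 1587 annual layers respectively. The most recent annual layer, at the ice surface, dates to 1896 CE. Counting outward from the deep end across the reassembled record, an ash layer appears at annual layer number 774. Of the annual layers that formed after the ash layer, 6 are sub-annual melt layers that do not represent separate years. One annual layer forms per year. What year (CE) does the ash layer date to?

684 CE

Total annual layers = 405 + 1587 = 1992.
The ash layer sits at annual layer 774 from the deep end, so 1992 − 774 = 1218 annual layers formed after it.
Removing the 6 false annual layers leaves 1218 − 6 = 1212 true annual layers beyond the ash layer.
The annual layer at the ice surface is 1896 CE, so the ash layer dates to 1896 − 1212 = 684 CE.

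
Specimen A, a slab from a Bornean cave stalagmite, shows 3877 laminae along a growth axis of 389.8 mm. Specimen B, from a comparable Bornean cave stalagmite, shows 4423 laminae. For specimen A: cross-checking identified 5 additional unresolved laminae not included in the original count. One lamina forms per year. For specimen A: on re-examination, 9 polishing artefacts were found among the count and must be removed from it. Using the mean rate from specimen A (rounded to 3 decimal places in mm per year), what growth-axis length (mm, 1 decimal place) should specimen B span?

446.7 mm

Specimen A: after corrections the count is 3877 − 9 + 5 = 3873 laminae.
A: Extension rate ≈ 389.8 / 3873 = 0.101 mm/year.
B's length ≈ 0.101 × 4423 = 446.7 mm.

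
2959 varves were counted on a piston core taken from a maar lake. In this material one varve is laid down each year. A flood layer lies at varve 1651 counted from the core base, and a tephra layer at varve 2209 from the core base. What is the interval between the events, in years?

558 years

The two markers are separated by 2209 − 1651 = 558 varves.
At one varve per year, 558 years elapsed between them.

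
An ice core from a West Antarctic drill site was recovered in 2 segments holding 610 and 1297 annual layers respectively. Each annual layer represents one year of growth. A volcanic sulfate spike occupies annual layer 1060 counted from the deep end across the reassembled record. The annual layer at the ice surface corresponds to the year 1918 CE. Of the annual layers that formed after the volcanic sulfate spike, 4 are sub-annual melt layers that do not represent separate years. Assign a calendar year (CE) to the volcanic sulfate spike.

1075 CE

Total annual layers = 610 + 1297 = 1907.
Between annual layer 1060 and the ice surface there are 1907 − 1060 = 847 annual layers.
847 − 4 false = 843 true annual layers after the volcanic sulfate spike.
1918 − 843 = 1075 CE.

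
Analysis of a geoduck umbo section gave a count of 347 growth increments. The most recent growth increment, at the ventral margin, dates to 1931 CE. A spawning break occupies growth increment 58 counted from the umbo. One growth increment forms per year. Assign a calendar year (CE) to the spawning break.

1642 CE

Between growth increment 58 and the ventral margin there are 347 − 58 = 289 growth increments.
1931 − 289 = 1642 CE.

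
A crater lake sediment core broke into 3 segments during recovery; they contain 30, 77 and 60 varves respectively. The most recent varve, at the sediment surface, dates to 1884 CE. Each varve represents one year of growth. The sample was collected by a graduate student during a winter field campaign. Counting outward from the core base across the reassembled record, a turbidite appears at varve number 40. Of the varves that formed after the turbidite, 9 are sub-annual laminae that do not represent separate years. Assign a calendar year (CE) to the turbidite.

1766 CE

Total varves = 30 + 77 + 60 = 167.
167 − 40 = 127 varves lie beyond the turbidite toward the sediment surface.
127 − 9 false = 118 true varves after the turbidite.
1884 − 118 = 1766 CE.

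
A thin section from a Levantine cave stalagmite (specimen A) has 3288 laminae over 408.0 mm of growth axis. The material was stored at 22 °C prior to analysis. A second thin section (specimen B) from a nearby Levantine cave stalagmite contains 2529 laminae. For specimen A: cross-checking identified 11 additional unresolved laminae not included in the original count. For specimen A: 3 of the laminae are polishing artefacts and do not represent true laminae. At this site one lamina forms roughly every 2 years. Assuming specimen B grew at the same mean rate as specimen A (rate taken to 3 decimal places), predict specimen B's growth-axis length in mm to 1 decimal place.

313.6 mm

Specimen A: true lamina count = 3288 − 3 + 11 = 3296.
Specimen A: multiplying by 2 years per lamina: 3296 × 2 = 6592 years.
A: Mean rate = 408.0 mm / 6592 years ≈ 0.062 mm per year.
Specimen B: at 2 years per lamina, 2529 × 2 = 5058 years. B's length ≈ 0.062 × 5058 = 313.6 mm.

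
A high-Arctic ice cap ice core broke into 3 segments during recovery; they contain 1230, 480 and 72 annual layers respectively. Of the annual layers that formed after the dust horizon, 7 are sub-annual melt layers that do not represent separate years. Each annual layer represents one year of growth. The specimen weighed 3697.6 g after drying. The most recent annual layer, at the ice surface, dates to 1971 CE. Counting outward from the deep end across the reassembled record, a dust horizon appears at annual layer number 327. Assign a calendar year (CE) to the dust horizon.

Total annual layers = 1230 + 480 + 72 = 1782.
1782 − 327 = 1455 annual layers lie beyond the dust horizon toward the ice surface.
1455 − 7 false = 1448 true annual layers after the dust horizon.
1971 − 1448 = 523 CE.

523 CE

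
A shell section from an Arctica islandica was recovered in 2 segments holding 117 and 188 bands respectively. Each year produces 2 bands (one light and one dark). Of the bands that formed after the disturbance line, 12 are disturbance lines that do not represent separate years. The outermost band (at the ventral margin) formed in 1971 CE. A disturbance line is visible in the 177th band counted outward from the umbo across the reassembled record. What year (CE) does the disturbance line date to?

Total bands = 117 + 188 = 305.
Between band 177 and the ventral margin there are 305 − 177 = 128 bands.
128 − 12 false = 116 true bands after the disturbance line.
Dividing by 2 bands per year: 116 / 2 = 58 years.
The band at the ventral margin is 1971 CE, so the disturbance line dates to 1971 − 58 = 1913 CE.

1913 CE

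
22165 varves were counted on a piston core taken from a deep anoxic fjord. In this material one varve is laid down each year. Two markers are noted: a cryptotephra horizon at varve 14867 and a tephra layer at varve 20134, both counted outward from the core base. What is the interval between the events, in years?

5267 yr

Separation: 20134 − 14867 = 5267 varves.
At one varve per year, 5267 years elapsed between them.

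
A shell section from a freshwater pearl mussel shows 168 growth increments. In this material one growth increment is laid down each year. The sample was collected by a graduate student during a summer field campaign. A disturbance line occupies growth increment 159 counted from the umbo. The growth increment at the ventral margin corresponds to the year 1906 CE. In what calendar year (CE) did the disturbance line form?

1897 CE

Between growth increment 159 and the ventral margin there are 168 − 159 = 9 growth increments.
The growth increment at the ventral margin is 1906 CE, so the disturbance line dates to 1906 − 9 = 1897 CE.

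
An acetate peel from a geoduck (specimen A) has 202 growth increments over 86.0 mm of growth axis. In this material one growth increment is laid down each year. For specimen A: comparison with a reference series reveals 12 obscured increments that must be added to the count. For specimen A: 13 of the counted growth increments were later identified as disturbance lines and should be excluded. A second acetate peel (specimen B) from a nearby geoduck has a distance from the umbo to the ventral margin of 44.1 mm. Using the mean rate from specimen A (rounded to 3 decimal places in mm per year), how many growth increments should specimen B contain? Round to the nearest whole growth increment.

Specimen A: adjusted count: 202 − 13 + 12 = 201 growth increments.
A: Mean rate = 86.0 mm / 201 years ≈ 0.428 mm per year.
Specimen B: 44.1 mm / 0.428 mm per year = 103.04 years ≈ 103 growth increments.

103 growth increments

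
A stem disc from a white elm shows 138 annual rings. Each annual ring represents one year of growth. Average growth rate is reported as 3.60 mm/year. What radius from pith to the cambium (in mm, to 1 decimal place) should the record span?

496.8 mm

138 years of growth are recorded.
Predicted length = 3.60 mm/year × 138 years = 496.8 mm.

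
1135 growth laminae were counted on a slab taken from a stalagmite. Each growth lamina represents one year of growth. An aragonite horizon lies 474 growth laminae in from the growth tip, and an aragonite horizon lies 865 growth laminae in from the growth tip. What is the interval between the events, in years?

Separation: 865 − 474 = 391 growth laminae.
At one growth lamina per year, 391 years elapsed between them.

391 years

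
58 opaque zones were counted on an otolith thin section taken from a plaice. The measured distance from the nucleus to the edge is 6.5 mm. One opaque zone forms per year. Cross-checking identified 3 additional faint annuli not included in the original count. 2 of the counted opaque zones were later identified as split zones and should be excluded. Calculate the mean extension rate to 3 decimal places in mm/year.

True opaque zone count = 58 − 2 + 3 = 59.
Extension rate ≈ 6.5 / 59 = 0.110 mm/year.

0.110 mm/year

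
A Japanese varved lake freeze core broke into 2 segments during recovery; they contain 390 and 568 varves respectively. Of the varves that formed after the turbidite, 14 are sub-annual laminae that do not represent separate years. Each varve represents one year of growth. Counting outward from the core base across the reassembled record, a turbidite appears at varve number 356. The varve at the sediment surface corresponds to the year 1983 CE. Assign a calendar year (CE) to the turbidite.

1395 CE

Total varves = 390 + 568 = 958.
Between varve 356 and the sediment surface there are 958 − 356 = 602 varves.
Excluding 14 false varves: 602 − 14 = 588.
1983 − 588 = 1395 CE.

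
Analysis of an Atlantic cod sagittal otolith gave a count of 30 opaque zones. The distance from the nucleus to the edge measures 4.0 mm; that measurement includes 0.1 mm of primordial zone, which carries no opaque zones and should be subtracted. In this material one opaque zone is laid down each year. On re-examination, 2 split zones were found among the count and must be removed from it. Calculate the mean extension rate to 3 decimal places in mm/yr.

0.139 mm/yr

True opaque zone count = 30 − 2 = 28.
The growth record spans 4.0 − 0.1 = 3.9 mm.
3.9 mm over 28 years gives 3.9 / 28 ≈ 0.139 mm/yr.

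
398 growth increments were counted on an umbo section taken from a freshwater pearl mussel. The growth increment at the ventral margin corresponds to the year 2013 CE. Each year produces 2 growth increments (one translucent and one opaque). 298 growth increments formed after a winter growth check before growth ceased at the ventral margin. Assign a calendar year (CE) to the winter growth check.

1864 CE

298 growth increments formed after the winter growth check.
With 2 growth increments per year, 298 / 2 = 149 years.
Counting back 149 years from 2013 CE places the winter growth check in 2013 − 149 = 1864 CE.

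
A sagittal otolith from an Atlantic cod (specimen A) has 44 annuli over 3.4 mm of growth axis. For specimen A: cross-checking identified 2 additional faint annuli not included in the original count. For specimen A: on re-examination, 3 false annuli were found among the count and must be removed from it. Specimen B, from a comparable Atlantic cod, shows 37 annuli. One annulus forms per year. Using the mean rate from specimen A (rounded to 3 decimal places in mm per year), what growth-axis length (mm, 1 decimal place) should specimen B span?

2.9 mm

Specimen A: adjusted count: 44 − 3 + 2 = 43 annuli.
A: 3.4 mm over 43 years gives 3.4 / 43 ≈ 0.079 mm/yr.
B's length ≈ 0.079 × 37 = 2.9 mm.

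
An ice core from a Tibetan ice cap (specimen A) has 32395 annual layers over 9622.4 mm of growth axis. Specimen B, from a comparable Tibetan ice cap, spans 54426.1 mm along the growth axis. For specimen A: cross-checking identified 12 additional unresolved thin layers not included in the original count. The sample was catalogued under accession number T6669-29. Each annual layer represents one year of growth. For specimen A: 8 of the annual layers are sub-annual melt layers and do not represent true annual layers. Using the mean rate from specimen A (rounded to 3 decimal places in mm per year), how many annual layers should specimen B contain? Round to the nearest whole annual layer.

Specimen A: adjusted count: 32395 − 8 + 12 = 32399 annual layers.
A: Extension rate ≈ 9622.4 / 32399 = 0.297 mm per year.
For B, 54426.1 / 0.297 = 183252.86 years ≈ 183253 annual layers.

183253 annual layers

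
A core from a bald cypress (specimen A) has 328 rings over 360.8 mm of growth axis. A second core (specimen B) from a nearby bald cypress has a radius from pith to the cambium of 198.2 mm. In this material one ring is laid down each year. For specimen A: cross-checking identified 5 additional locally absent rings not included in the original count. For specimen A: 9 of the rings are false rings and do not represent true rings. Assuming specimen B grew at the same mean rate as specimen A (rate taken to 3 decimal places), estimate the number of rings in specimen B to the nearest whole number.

Specimen A: correcting the raw count gives 328 − 9 + 5 = 324 true rings.
A: Mean rate = 360.8 mm / 324 years ≈ 1.114 mm/year.
B spans 198.2 / 1.114 = 177.92 years ≈ 178 rings.

178 rings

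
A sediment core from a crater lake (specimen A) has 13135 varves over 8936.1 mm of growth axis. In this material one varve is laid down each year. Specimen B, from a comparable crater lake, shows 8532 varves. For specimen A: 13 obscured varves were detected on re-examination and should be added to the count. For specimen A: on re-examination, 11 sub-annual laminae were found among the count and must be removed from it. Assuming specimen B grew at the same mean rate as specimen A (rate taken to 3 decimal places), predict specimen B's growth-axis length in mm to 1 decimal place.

Specimen A: after corrections the count is 13135 − 11 + 13 = 13137 varves.
A: 8936.1 mm over 13137 years gives 8936.1 / 13137 ≈ 0.680 mm per year.
Length of B = 0.680 × 8532 = 5801.8 mm.

5801.8 mm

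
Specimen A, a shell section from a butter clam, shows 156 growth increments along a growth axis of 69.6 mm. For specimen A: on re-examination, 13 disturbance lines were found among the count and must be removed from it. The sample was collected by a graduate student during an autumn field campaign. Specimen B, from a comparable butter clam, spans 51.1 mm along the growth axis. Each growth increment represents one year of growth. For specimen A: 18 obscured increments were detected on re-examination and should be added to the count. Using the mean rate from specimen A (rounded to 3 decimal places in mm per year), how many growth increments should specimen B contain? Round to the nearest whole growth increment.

Specimen A: after corrections the count is 156 − 13 + 18 = 161 growth increments.
A: Extension rate ≈ 69.6 / 161 = 0.432 mm/yr.
For B, 51.1 / 0.432 = 118.29 years ≈ 118 growth increments.

118 growth increments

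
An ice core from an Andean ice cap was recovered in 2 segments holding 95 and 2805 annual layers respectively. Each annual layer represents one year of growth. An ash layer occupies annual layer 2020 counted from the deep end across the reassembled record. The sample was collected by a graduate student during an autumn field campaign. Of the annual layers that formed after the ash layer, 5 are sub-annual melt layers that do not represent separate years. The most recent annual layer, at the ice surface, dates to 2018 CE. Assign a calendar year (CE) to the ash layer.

Total annual layers = 95 + 2805 = 2900.
Between annual layer 2020 and the ice surface there are 2900 − 2020 = 880 annual layers.
Removing the 5 false annual layers leaves 880 − 5 = 875 true annual layers beyond the ash layer.
The annual layer at the ice surface is 2018 CE, so the ash layer dates to 2018 − 875 = 1143 CE.

1143 CE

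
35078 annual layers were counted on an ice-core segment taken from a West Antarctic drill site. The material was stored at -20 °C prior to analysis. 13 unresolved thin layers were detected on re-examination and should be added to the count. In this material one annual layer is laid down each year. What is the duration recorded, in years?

Correcting the raw count gives 35078 + 13 = 35091 true annual layers.
At one annual layer per year, that is 35091 years.

35091 yr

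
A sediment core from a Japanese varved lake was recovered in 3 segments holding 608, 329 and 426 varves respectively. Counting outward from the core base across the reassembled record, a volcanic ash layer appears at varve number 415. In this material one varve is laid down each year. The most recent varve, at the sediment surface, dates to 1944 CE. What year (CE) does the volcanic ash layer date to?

996 CE

Total varves = 608 + 329 + 426 = 1363.
The volcanic ash layer sits at varve 415 from the core base, so 1363 − 415 = 948 varves formed after it.
Counting back 948 years from 1944 CE places the volcanic ash layer in 1944 − 948 = 996 CE.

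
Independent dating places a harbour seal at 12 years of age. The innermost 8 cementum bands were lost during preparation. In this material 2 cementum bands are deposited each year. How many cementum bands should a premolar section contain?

16 cementum bands

With 2 cementum bands per year, 12 years would produce 12 × 2 = 24 cementum bands.
Subtracting the 8 cementum bands not captured gives 24 − 8 = 16 cementum bands in the record.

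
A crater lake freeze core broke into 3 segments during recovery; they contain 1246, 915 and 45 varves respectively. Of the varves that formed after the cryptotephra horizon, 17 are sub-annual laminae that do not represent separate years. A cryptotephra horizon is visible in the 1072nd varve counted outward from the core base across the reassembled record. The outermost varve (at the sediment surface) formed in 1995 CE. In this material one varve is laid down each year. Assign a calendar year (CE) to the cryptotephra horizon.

Total varves = 1246 + 915 + 45 = 2206.
2206 − 1072 = 1134 varves lie beyond the cryptotephra horizon toward the sediment surface.
Removing the 17 false varves leaves 1134 − 17 = 1117 true varves beyond the cryptotephra horizon.
Counting back 1117 years from 1995 CE places the cryptotephra horizon in 1995 − 1117 = 878 CE.

878 CE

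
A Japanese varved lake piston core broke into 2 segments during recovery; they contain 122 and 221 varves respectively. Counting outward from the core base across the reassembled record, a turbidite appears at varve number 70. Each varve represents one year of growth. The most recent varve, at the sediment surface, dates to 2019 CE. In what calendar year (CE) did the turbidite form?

Total varves = 122 + 221 = 343.
Between varve 70 and the sediment surface there are 343 − 70 = 273 varves.
The varve at the sediment surface is 2019 CE, so the turbidite dates to 2019 − 273 = 1746 CE.

1746 CE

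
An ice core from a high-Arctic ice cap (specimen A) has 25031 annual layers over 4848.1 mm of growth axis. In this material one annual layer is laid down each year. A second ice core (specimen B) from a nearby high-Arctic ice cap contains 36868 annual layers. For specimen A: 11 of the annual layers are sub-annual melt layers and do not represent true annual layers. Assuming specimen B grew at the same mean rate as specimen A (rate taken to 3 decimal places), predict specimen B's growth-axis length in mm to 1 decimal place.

7152.4 mm

Specimen A: true annual layer count = 25031 − 11 = 25020.
A: Extension rate ≈ 4848.1 / 25020 = 0.194 mm/yr.
Length of B = 0.194 × 36868 = 7152.4 mm.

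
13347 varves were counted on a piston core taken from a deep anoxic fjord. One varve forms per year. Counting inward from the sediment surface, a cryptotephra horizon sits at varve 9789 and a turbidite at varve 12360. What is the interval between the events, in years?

The two markers are separated by 12360 − 9789 = 2571 varves.
At one varve per year, 2571 years elapsed between them.

2571 years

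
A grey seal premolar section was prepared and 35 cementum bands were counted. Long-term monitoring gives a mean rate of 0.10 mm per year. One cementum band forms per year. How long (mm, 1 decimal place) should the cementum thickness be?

The record spans 35 years at 0.10 mm per year.
35 years at 0.10 mm/year gives 0.10 × 35 = 3.5 mm.

3.5 mm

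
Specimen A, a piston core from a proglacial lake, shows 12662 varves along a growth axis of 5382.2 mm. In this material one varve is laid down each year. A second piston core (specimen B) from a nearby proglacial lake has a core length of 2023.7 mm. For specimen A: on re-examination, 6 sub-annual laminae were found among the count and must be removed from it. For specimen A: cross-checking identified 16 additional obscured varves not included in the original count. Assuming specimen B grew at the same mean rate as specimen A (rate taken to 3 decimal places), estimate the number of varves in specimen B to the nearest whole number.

4762 varves

Specimen A: after corrections the count is 12662 − 6 + 16 = 12672 varves.
A: Extension rate ≈ 5382.2 / 12672 = 0.425 mm/yr.
Specimen B: 2023.7 mm / 0.425 mm per year = 4761.65 years ≈ 4762 varves.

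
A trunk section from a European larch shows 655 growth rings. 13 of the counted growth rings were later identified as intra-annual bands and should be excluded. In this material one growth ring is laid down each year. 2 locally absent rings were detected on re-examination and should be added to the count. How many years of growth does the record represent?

644 years

Adjusted count: 655 − 13 + 2 = 644 growth rings.
At one growth ring per year, that is 644 years.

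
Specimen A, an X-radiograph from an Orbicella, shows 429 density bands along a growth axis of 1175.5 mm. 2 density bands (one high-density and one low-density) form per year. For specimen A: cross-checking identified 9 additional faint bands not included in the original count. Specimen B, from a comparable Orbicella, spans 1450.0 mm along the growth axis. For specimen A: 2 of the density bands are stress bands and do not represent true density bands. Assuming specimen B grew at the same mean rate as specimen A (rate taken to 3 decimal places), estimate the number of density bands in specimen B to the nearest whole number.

538 density bands

Specimen A: adjusted count: 429 − 2 + 9 = 436 density bands.
Specimen A: 436 density bands at 2 per year is 436 / 2 = 218 years.
A: Extension rate ≈ 1175.5 / 218 = 5.392 mm/yr.
B spans 1450.0 / 5.392 = 268.92 years; at 2 density bands per year that is 268.92 × 2 ≈ 538 density bands.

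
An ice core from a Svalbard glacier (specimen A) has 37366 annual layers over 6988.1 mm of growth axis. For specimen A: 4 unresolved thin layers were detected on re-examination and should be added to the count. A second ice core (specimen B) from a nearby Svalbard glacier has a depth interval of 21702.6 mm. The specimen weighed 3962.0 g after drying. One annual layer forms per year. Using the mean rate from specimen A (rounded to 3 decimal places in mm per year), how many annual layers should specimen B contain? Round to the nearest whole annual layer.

Specimen A: after corrections the count is 37366 + 4 = 37370 annual layers.
A: Extension rate ≈ 6988.1 / 37370 = 0.187 mm/year.
B spans 21702.6 / 0.187 = 116056.68 years ≈ 116057 annual layers.

116057 annual layers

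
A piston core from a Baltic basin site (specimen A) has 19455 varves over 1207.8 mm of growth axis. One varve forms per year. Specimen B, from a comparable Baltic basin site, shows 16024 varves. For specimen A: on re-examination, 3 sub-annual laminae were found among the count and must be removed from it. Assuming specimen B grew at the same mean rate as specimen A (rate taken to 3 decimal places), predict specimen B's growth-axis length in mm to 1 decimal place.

993.5 mm

Specimen A: after corrections the count is 19455 − 3 = 19452 varves.
A: Mean rate = 1207.8 mm / 19452 years ≈ 0.062 mm/yr.
Length of B = 0.062 × 16024 = 993.5 mm.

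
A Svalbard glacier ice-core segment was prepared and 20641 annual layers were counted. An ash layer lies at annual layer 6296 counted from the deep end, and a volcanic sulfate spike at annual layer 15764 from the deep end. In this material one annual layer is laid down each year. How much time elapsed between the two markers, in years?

Separation: 15764 − 6296 = 9468 annual layers.
That is 9468 years at one annual layer per year.

9468 yr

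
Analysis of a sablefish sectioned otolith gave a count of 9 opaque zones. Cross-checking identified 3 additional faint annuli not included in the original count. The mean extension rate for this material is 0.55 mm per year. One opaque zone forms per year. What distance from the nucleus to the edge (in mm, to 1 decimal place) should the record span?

Adjusted count: 9 + 3 = 12 opaque zones.
12 years at 0.55 mm/year gives 0.55 × 12 = 6.6 mm.

6.6 mm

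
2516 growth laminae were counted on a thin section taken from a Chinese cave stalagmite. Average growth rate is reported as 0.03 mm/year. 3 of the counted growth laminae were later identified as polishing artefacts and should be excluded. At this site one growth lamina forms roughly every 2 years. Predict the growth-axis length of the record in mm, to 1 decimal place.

After corrections the count is 2516 − 3 = 2513 growth laminae.
Multiplying by 2 years per growth lamina: 2513 × 2 = 5026 years.
5026 years at 0.03 mm/year gives 0.03 × 5026 = 150.8 mm.

150.8 mm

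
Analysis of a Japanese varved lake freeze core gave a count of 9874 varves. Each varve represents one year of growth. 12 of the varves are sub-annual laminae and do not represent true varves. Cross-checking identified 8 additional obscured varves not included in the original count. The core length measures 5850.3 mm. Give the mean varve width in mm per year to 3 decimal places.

Adjusted count: 9874 − 12 + 8 = 9870 varves.
5850.3 mm over 9870 years gives 5850.3 / 9870 ≈ 0.593 mm per year.

0.593 mm per year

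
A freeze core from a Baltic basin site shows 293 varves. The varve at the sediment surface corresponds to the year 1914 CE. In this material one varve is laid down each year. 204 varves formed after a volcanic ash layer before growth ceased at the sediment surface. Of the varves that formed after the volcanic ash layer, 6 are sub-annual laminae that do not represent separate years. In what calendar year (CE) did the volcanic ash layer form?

1716 CE

204 varves post-date the volcanic ash layer.
Excluding 6 false varves: 204 − 6 = 198.
1914 − 198 = 1716 CE.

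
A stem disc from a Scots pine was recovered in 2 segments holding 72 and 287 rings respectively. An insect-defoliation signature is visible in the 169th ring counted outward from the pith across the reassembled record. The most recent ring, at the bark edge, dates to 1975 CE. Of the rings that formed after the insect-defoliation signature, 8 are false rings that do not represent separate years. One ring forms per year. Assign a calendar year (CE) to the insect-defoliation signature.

Total rings = 72 + 287 = 359.
The insect-defoliation signature sits at ring 169 from the pith, so 359 − 169 = 190 rings formed after it.
Excluding 8 false rings: 190 − 8 = 182.
1975 − 182 = 1793 CE.

1793 CE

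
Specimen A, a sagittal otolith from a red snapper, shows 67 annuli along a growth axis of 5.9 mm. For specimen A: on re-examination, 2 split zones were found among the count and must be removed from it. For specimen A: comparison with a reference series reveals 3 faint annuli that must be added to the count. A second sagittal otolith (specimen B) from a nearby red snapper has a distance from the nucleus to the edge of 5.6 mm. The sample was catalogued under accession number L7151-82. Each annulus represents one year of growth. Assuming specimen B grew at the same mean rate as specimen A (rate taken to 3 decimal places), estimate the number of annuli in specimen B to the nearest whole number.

Specimen A: true annulus count = 67 − 2 + 3 = 68.
A: Mean rate = 5.9 mm / 68 years ≈ 0.087 mm per year.
For B, 5.6 / 0.087 = 64.37 years ≈ 64 annuli.

64 annuli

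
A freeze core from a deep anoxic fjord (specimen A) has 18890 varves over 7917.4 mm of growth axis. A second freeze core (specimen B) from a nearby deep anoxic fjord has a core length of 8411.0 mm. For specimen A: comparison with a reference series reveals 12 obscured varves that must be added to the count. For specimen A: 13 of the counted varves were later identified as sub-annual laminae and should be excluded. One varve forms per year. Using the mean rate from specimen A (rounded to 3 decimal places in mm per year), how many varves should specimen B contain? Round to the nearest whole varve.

Specimen A: correcting the raw count gives 18890 − 13 + 12 = 18889 true varves.
A: 7917.4 mm over 18889 years gives 7917.4 / 18889 ≈ 0.419 mm/yr.
Specimen B: 8411.0 mm / 0.419 mm per year = 20073.99 years ≈ 20074 varves.

20074 varves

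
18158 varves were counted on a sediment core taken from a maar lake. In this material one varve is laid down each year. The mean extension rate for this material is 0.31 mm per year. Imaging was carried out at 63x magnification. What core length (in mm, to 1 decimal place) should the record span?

5629.0 mm

18158 years of growth are recorded.
18158 years at 0.31 mm/year gives 0.31 × 18158 = 5629.0 mm.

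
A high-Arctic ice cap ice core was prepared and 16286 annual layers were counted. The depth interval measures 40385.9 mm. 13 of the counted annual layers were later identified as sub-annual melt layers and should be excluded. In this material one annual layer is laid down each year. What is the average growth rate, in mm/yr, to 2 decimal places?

2.48 mm/yr

After corrections the count is 16286 − 13 = 16273 annual layers.
Mean rate = 40385.9 mm / 16273 years ≈ 2.48 mm/yr.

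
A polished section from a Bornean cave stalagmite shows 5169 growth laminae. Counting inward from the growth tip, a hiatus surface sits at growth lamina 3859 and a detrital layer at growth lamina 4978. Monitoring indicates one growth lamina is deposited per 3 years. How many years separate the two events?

The two markers are separated by 4978 − 3859 = 1119 growth laminae.
1119 growth laminae at 3 years each span 1119 × 3 = 3357 years.

3357 yr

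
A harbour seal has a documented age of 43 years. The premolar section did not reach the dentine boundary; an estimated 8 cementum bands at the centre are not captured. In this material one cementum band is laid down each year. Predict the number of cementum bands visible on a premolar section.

Expected cementum bands over 43 years: 43.
43 − 8 missed = 35 cementum bands expected in the prepared section.

35 cementum bands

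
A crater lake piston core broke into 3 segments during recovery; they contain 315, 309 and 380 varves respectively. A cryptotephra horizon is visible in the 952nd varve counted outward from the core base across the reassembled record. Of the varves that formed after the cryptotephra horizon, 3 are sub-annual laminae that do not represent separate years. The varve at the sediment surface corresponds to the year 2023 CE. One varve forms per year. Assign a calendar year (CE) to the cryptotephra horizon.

1974 CE

Total varves = 315 + 309 + 380 = 1004.
The cryptotephra horizon sits at varve 952 from the core base, so 1004 − 952 = 52 varves formed after it.
Removing the 3 false varves leaves 52 − 3 = 49 true varves beyond the cryptotephra horizon.
2023 − 49 = 1974 CE.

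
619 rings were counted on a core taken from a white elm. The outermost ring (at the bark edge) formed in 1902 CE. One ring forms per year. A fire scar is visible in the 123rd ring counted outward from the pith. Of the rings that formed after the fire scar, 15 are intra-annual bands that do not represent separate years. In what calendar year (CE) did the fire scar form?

The fire scar sits at ring 123 from the pith, so 619 − 123 = 496 rings formed after it.
Removing the 15 false rings leaves 496 − 15 = 481 true rings beyond the fire scar.
1902 − 481 = 1421 CE.

1421 CE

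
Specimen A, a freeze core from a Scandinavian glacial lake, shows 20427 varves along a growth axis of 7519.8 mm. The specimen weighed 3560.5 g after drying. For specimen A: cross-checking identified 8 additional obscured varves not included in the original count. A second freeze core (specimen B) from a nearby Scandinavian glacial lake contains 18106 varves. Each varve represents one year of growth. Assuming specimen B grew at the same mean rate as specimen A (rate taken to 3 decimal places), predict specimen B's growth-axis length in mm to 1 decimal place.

6663.0 mm

Specimen A: adjusted count: 20427 + 8 = 20435 varves.
A: Extension rate ≈ 7519.8 / 20435 = 0.368 mm/yr.
Length of B = 0.368 × 18106 = 6663.0 mm.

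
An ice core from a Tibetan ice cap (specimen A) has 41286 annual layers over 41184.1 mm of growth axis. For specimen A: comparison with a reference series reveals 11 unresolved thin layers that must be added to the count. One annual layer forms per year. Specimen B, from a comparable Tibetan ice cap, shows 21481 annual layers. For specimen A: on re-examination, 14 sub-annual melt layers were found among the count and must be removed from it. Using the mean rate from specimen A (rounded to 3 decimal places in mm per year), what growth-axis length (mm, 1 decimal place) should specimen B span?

21438.0 mm

Specimen A: correcting the raw count gives 41286 − 14 + 11 = 41283 true annual layers.
A: Extension rate ≈ 41184.1 / 41283 = 0.998 mm/yr.
B's length ≈ 0.998 × 21481 = 21438.0 mm.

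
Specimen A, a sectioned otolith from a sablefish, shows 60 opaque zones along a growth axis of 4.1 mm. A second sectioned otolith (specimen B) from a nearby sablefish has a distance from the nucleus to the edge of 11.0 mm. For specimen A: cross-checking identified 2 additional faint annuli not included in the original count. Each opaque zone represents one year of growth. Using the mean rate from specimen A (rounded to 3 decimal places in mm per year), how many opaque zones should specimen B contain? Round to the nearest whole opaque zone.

167 opaque zones

Specimen A: after corrections the count is 60 + 2 = 62 opaque zones.
A: Mean rate = 4.1 mm / 62 years ≈ 0.066 mm/yr.
B spans 11.0 / 0.066 = 166.67 years ≈ 167 opaque zones.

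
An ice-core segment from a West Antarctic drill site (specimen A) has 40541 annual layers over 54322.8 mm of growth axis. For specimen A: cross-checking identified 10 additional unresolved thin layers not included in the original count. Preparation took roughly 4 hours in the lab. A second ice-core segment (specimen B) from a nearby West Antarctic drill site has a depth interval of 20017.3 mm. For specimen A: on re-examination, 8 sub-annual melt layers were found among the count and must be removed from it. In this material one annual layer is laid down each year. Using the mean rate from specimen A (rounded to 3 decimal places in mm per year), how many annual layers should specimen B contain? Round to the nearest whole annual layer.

14938 annual layers

Specimen A: correcting the raw count gives 40541 − 8 + 10 = 40543 true annual layers.
A: Mean rate = 54322.8 mm / 40543 years ≈ 1.340 mm per year.
Specimen B: 20017.3 mm / 1.340 mm per year = 14938.28 years ≈ 14938 annual layers.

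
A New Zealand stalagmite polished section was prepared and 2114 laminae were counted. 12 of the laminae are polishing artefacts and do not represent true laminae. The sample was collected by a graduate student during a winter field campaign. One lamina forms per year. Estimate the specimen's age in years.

2102 yr

Adjusted count: 2114 − 12 = 2102 laminae.
With a one-to-one lamina periodicity this is 2102 years.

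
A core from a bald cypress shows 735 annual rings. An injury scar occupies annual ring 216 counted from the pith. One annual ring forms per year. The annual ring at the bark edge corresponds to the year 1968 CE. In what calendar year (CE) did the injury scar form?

1449 CE

Between annual ring 216 and the bark edge there are 735 − 216 = 519 annual rings.
The annual ring at the bark edge is 1968 CE, so the injury scar dates to 1968 − 519 = 1449 CE.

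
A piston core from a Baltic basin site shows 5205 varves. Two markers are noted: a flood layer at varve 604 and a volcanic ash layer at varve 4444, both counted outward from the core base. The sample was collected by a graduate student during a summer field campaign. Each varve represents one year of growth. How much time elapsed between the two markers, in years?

Separation: 4444 − 604 = 3840 varves.
That is 3840 years at one varve per year.

3840 yr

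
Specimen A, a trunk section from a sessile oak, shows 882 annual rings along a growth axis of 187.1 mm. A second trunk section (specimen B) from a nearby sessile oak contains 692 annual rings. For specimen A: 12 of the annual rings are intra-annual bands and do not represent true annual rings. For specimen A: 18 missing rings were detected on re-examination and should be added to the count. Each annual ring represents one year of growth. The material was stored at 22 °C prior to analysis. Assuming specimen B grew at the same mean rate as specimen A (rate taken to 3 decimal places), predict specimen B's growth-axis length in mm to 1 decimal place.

146.0 mm

Specimen A: adjusted count: 882 − 12 + 18 = 888 annual rings.
A: Mean rate = 187.1 mm / 888 years ≈ 0.211 mm/year.
For B, 0.211 mm/year × 692 years = 146.0 mm.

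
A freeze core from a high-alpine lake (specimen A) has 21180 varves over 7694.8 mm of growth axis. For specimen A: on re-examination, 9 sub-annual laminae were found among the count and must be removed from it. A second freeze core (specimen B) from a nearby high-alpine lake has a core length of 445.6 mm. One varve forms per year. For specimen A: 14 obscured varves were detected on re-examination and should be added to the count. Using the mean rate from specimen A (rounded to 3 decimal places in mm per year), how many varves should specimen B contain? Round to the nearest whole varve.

Specimen A: adjusted count: 21180 − 9 + 14 = 21185 varves.
A: Mean rate = 7694.8 mm / 21185 years ≈ 0.363 mm/year.
Specimen B: 445.6 mm / 0.363 mm per year = 1227.55 years ≈ 1228 varves.

1228 varves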